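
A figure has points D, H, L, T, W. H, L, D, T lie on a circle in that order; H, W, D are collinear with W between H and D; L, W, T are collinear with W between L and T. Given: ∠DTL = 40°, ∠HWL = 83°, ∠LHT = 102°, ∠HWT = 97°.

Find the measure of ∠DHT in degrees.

∠DHT = 62°

1. ∠DHL = 40°  [same arc LD]
2. ∠HLT = 57°  [△HWL]
3. ∠HTL = 21°  [△HLT]
4. ∠DHT = 62°  [△HWT]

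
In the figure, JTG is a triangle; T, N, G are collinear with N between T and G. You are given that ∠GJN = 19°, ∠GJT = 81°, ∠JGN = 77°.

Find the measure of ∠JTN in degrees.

∠JTN = 22°

1. ∠JGT = 77°  [N on ray GT]
2. ∠GTJ = 22°  [△JTG]
3. ∠JTN = 22°  [N on ray TG]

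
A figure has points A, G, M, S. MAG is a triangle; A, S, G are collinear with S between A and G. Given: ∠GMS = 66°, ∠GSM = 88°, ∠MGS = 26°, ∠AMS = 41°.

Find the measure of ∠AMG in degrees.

1. ∠ASM = 92°  [linear pair at S on AG]
2. ∠AGM = 26°  [S on ray GA]
3. ∠MAS = 47°  [△MAS]
4. ∠GAM = 47°  [S on ray AG]
5. ∠AMG = 107°  [△MAG]

∠AMG = 107°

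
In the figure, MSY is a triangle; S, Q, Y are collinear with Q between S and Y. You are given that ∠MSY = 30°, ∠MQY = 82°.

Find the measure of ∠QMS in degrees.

1. ∠MSQ = 30°  [Q on ray SY]
2. ∠MQS = 98°  [linear pair at Q on SY]
3. ∠QMS = 52°  [△MSQ]

∠QMS = 52°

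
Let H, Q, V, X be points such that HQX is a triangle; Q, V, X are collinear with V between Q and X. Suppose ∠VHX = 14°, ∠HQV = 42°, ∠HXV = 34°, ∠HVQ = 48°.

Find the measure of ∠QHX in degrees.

∠QHX = 104°

1. ∠HQX = 42°  [V on ray QX]
2. ∠HXQ = 34°  [V on ray XQ]
3. ∠QHX = 104°  [△HQX]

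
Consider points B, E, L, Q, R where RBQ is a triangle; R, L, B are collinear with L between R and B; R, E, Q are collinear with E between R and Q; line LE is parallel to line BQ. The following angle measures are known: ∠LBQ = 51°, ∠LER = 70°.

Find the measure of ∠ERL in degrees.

1. ∠QBR = 51°  [L on ray BR]
2. ∠BQR = 70°  [LE∥BQ, corresponding at E]
3. ∠BRQ = 59°  [△RBQ]
4. ∠ERL = 59°  [L on RB, E on RQ]

∠ERL = 59°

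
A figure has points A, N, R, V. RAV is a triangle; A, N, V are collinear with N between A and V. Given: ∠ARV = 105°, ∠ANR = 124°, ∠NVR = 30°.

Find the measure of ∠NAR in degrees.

∠NAR = 45°

1. ∠AVR = 30°  [N on ray VA]
2. ∠RAV = 45°  [△RAV]
3. ∠NAR = 45°  [N on ray AV]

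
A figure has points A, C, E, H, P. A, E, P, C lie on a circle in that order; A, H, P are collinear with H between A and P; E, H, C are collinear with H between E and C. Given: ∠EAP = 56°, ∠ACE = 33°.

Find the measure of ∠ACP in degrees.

1. ∠APE = 33°  [same arc AE]
2. ∠AEP = 91°  [△AEP]
3. ∠ACP = 89°  [cyclic AEPC, opposite ∠E+∠C]

∠ACP = 89°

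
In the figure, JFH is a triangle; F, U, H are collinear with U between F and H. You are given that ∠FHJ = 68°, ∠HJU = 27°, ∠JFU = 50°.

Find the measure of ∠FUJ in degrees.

1. ∠JHU = 68°  [U on ray HF]
2. ∠HUJ = 85°  [△JUH]
3. ∠FUJ = 95°  [linear pair at U on FH]

∠FUJ = 95°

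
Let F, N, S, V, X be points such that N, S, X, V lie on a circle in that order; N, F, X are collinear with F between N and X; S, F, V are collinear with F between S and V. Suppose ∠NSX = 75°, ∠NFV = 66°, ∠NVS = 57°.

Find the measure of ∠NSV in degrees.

1. ∠NVX = 105°  [cyclic NSXV, opposite ∠S+∠V]
2. ∠VNX = 57°  [△NFV]
3. ∠NXV = 18°  [△NXV]
4. ∠NSV = 18°  [same arc NV]

∠NSV = 18°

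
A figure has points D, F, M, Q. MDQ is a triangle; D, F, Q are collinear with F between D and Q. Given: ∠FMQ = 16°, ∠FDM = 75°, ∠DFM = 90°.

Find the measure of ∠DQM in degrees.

1. ∠MFQ = 90°  [linear pair at F on DQ]
2. ∠FQM = 74°  [△MFQ]
3. ∠DQM = 74°  [F on ray QD]

∠DQM = 74°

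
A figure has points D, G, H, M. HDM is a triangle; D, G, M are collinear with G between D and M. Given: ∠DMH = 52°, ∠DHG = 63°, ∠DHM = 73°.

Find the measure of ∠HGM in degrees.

1. ∠HDM = 55°  [△HDM]
2. ∠GDH = 55°  [G on ray DM]
3. ∠DGH = 62°  [△HDG]
4. ∠HGM = 118°  [linear pair at G on DM]

∠HGM = 118°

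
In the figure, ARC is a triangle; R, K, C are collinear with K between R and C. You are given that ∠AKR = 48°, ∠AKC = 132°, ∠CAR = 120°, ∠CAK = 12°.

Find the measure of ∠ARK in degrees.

1. ∠ACK = 36°  [△AKC]
2. ∠ACR = 36°  [K on ray CR]
3. ∠ARC = 24°  [△ARC]
4. ∠ARK = 24°  [K on ray RC]

∠ARK = 24°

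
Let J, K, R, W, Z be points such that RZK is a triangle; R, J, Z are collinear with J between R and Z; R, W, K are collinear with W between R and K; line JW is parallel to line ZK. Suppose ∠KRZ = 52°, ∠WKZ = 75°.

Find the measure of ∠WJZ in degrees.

1. ∠RKZ = 75°  [W on ray KR]
2. ∠KZR = 53°  [△RZK]
3. ∠RJW = 53°  [JW∥ZK, corresponding at J]
4. ∠WJZ = 127°  [linear pair at J on RZ]

∠WJZ = 127°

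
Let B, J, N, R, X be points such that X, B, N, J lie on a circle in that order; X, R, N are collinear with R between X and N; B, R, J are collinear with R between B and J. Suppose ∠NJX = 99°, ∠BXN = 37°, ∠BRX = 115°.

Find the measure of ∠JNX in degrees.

∠JNX = 28°

1. ∠BJN = 37°  [same arc BN]
2. ∠JRN = 115°  [vertical angles at R]
3. ∠JNX = 28°  [△NRJ]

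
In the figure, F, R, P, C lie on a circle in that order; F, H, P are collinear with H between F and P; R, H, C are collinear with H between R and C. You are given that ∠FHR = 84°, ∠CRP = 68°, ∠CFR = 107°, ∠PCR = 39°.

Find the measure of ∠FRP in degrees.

1. ∠PHR = 96°  [linear pair at H on FP]
2. ∠FPR = 16°  [△RHP]
3. ∠PFR = 39°  [same arc RP]
4. ∠FRP = 125°  [△FRP]

∠FRP = 125°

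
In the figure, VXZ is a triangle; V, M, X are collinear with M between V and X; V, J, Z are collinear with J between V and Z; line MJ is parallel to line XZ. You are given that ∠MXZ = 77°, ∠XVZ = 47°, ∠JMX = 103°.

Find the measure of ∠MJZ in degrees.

∠MJZ = 124°

1. ∠VXZ = 77°  [M on ray XV]
2. ∠VZX = 56°  [△VXZ]
3. ∠MJV = 56°  [MJ∥XZ, corresponding at J]
4. ∠MJZ = 124°  [linear pair at J on VZ]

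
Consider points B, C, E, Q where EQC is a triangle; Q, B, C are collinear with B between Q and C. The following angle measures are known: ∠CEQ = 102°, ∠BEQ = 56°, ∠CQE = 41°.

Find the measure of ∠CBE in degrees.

∠CBE = 97°

1. ∠BQE = 41°  [B on ray QC]
2. ∠EBQ = 83°  [△EQB]
3. ∠CBE = 97°  [linear pair at B on QC]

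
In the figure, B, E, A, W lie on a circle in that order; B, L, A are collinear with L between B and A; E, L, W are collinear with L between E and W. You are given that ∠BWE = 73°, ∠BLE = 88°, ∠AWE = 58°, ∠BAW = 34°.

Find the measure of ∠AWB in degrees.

∠AWB = 131°

1. ∠BAE = 73°  [same arc BE]
2. ∠ABE = 58°  [same arc EA]
3. ∠AEB = 49°  [△BEA]
4. ∠AWB = 131°  [cyclic BEAW, opposite ∠E+∠W]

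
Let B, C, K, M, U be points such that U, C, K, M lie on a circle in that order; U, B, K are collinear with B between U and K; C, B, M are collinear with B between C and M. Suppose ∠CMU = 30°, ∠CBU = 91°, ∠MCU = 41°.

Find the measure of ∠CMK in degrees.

∠CMK = 48°

1. ∠KBM = 91°  [vertical angles at B]
2. ∠MKU = 41°  [same arc UM]
3. ∠CMK = 48°  [△KBM]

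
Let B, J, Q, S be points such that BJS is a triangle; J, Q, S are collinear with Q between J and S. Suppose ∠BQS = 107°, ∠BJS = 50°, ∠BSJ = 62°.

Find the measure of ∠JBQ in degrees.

∠JBQ = 57°

1. ∠BQJ = 73°  [linear pair at Q on JS]
2. ∠BJQ = 50°  [Q on ray JS]
3. ∠JBQ = 57°  [△BJQ]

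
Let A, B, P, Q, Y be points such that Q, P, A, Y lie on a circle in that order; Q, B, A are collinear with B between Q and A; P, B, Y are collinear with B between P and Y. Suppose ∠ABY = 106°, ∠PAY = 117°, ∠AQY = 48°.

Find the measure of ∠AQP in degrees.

1. ∠PBQ = 106°  [vertical angles at B]
2. ∠QBY = 74°  [linear pair at B on QA]
3. ∠PQY = 63°  [cyclic QPAY, opposite ∠Q+∠A]
4. ∠PYQ = 58°  [△QBY]
5. ∠QPY = 59°  [△QPY]
6. ∠AQP = 15°  [△QBP]

∠AQP = 15°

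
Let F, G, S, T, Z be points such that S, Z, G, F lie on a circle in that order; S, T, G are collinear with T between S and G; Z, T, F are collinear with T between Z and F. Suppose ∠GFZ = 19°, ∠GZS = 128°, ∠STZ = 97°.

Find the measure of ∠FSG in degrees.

1. ∠GSZ = 19°  [same arc ZG]
2. ∠SGZ = 33°  [△SZG]
3. ∠FTG = 97°  [vertical angles at T]
4. ∠SFZ = 33°  [same arc SZ]
5. ∠FTS = 83°  [linear pair at T on SG]
6. ∠FSG = 64°  [△STF]

∠FSG = 64°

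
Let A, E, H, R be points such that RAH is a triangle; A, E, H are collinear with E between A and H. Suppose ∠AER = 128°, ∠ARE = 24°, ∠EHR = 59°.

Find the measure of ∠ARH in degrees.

1. ∠EAR = 28°  [△RAE]
2. ∠AHR = 59°  [E on ray HA]
3. ∠HAR = 28°  [E on ray AH]
4. ∠ARH = 93°  [△RAH]

∠ARH = 93°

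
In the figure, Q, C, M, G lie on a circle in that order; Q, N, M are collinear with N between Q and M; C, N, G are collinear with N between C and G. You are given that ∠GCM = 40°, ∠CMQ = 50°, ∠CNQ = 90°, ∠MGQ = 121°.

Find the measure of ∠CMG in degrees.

∠CMG = 69°

1. ∠GQM = 40°  [same arc MG]
2. ∠GNM = 90°  [vertical angles at N]
3. ∠GMQ = 19°  [△QMG]
4. ∠CGM = 71°  [△MNG]
5. ∠CMG = 69°  [△CMG]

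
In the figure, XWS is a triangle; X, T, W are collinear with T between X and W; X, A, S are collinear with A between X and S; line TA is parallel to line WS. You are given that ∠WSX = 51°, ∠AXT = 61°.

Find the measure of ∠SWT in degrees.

1. ∠TAX = 51°  [TA∥WS, corresponding at A]
2. ∠ATX = 68°  [△XTA]
3. ∠ATW = 112°  [linear pair at T on XW]
4. ∠SWT = 68°  [TA∥WS, co-interior at W–T]

∠SWT = 68°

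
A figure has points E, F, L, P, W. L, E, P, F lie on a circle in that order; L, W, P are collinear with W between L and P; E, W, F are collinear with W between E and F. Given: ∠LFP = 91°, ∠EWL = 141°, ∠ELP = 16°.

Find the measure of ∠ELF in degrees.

1. ∠LEP = 89°  [cyclic LEPF, opposite ∠E+∠F]
2. ∠EWP = 39°  [linear pair at W on LP]
3. ∠EFP = 16°  [same arc EP]
4. ∠EPL = 75°  [△LEP]
5. ∠FEP = 66°  [△EWP]
6. ∠EPF = 98°  [△EPF]
7. ∠ELF = 82°  [cyclic LEPF, opposite ∠L+∠P]

∠ELF = 82°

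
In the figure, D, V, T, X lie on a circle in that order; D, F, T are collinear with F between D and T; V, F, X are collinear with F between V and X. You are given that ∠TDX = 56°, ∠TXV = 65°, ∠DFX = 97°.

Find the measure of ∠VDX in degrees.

1. ∠TVX = 56°  [same arc TX]
2. ∠VTX = 59°  [△VTX]
3. ∠VDX = 121°  [cyclic DVTX, opposite ∠D+∠T]

∠VDX = 121°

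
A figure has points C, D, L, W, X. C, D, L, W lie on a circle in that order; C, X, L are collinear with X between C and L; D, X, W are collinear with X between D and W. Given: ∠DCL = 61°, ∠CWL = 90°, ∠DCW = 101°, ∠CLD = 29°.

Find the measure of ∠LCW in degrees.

1. ∠DWL = 61°  [same arc DL]
2. ∠DLW = 79°  [cyclic CDLW, opposite ∠C+∠L]
3. ∠LDW = 40°  [△DLW]
4. ∠LCW = 40°  [same arc LW]

∠LCW = 40°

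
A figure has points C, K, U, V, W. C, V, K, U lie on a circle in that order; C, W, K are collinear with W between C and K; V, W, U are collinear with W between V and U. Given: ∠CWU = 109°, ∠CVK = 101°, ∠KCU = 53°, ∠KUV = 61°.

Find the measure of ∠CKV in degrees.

∠CKV = 18°

1. ∠KWV = 109°  [vertical angles at W]
2. ∠KVU = 53°  [same arc KU]
3. ∠CKV = 18°  [△VWK]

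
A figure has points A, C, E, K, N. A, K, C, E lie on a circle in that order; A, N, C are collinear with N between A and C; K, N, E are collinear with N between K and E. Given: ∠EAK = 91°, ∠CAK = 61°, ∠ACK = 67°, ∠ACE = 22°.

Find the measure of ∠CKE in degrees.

1. ∠ECK = 89°  [cyclic AKCE, opposite ∠A+∠C]
2. ∠CEK = 61°  [same arc KC]
3. ∠CKE = 30°  [△KCE]

∠CKE = 30°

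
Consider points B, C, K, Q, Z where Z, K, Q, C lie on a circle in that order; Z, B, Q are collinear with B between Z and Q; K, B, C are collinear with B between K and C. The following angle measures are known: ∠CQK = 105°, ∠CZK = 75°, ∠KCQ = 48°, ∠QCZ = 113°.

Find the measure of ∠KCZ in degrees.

∠KCZ = 65°

1. ∠KZQ = 48°  [same arc KQ]
2. ∠QKZ = 67°  [cyclic ZKQC, opposite ∠K+∠C]
3. ∠KQZ = 65°  [△ZKQ]
4. ∠KCZ = 65°  [same arc ZK]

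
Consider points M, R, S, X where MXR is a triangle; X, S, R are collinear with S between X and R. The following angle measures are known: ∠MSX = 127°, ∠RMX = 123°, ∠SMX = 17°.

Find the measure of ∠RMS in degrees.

∠RMS = 106°

1. ∠MXS = 36°  [△MXS]
2. ∠MSR = 53°  [linear pair at S on XR]
3. ∠MXR = 36°  [S on ray XR]
4. ∠MRX = 21°  [△MXR]
5. ∠MRS = 21°  [S on ray RX]
6. ∠RMS = 106°  [△MSR]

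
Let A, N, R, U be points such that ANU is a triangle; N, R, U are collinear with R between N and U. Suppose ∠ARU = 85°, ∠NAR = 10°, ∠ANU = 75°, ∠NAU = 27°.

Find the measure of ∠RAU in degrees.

∠RAU = 17°

1. ∠AUN = 78°  [△ANU]
2. ∠AUR = 78°  [R on ray UN]
3. ∠RAU = 17°  [△ARU]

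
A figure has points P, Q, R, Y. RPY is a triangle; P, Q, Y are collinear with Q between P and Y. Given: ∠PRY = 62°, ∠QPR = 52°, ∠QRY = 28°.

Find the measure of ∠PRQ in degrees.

∠PRQ = 34°

1. ∠RPY = 52°  [Q on ray PY]
2. ∠PYR = 66°  [△RPY]
3. ∠QYR = 66°  [Q on ray YP]
4. ∠RQY = 86°  [△RQY]
5. ∠PQR = 94°  [linear pair at Q on PY]
6. ∠PRQ = 34°  [△RPQ]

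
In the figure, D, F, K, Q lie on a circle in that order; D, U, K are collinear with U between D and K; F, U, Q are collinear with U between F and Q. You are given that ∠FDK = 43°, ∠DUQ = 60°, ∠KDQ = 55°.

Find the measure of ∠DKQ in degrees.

∠DKQ = 17°

1. ∠FQK = 43°  [same arc FK]
2. ∠KUQ = 120°  [linear pair at U on DK]
3. ∠DKQ = 17°  [△KUQ]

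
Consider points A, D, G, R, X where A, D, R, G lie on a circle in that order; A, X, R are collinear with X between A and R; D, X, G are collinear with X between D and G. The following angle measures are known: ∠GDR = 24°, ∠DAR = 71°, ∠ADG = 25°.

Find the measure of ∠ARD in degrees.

∠ARD = 60°

1. ∠AXD = 84°  [△AXD]
2. ∠DXR = 96°  [linear pair at X on AR]
3. ∠ARD = 60°  [△DXR]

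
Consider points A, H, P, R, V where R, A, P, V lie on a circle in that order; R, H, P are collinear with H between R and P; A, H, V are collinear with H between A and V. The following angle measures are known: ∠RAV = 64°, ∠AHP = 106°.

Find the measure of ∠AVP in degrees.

∠AVP = 42°

1. ∠RPV = 64°  [same arc RV]
2. ∠RHV = 106°  [vertical angles at H]
3. ∠PHV = 74°  [linear pair at H on RP]
4. ∠AVP = 42°  [△PHV]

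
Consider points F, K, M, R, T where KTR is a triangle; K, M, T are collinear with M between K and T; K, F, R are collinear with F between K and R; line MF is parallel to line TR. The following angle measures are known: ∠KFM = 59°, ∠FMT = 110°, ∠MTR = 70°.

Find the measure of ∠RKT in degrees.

∠RKT = 51°

1. ∠KRT = 59°  [MF∥TR, corresponding at F]
2. ∠KTR = 70°  [M on ray TK]
3. ∠RKT = 51°  [△KTR]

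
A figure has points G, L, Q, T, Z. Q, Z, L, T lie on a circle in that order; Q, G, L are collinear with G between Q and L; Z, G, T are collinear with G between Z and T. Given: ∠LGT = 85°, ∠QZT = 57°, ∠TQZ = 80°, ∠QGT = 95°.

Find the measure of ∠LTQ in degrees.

1. ∠QLT = 57°  [same arc QT]
2. ∠QTZ = 43°  [△QZT]
3. ∠LQT = 42°  [△QGT]
4. ∠LTQ = 81°  [△QLT]

∠LTQ = 81°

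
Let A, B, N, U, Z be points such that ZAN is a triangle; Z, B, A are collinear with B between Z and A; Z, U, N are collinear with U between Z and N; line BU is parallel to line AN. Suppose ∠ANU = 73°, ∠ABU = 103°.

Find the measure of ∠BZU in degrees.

∠BZU = 30°

1. ∠ANZ = 73°  [U on ray NZ]
2. ∠UBZ = 77°  [linear pair at B on ZA]
3. ∠BUZ = 73°  [BU∥AN, corresponding at U]
4. ∠BZU = 30°  [△ZBU]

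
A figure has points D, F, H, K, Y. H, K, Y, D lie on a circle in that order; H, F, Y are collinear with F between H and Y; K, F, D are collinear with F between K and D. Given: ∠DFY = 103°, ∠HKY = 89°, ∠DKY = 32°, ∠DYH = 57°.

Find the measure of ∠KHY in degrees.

1. ∠HFK = 103°  [vertical angles at F]
2. ∠DKH = 57°  [same arc HD]
3. ∠KHY = 20°  [△HFK]

∠KHY = 20°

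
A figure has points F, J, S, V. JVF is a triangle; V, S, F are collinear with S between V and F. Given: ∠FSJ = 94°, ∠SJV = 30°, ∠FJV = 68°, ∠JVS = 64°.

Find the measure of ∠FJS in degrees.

∠FJS = 38°

1. ∠FVJ = 64°  [S on ray VF]
2. ∠JFV = 48°  [△JVF]
3. ∠JFS = 48°  [S on ray FV]
4. ∠FJS = 38°  [△JSF]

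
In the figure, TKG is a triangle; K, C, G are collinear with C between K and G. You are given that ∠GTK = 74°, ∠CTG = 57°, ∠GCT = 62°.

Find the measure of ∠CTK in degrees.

∠CTK = 17°

1. ∠CGT = 61°  [△TCG]
2. ∠KCT = 118°  [linear pair at C on KG]
3. ∠KGT = 61°  [C on ray GK]
4. ∠GKT = 45°  [△TKG]
5. ∠CKT = 45°  [C on ray KG]
6. ∠CTK = 17°  [△TKC]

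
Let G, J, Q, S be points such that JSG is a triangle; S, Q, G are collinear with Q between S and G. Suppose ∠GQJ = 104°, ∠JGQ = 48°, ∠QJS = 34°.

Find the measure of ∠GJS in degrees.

1. ∠JQS = 76°  [linear pair at Q on SG]
2. ∠JGS = 48°  [Q on ray GS]
3. ∠JSQ = 70°  [△JSQ]
4. ∠GSJ = 70°  [Q on ray SG]
5. ∠GJS = 62°  [△JSG]

∠GJS = 62°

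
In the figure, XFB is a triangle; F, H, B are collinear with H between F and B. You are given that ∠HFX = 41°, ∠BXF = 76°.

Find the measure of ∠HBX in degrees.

1. ∠BFX = 41°  [H on ray FB]
2. ∠FBX = 63°  [△XFB]
3. ∠HBX = 63°  [H on ray BF]

∠HBX = 63°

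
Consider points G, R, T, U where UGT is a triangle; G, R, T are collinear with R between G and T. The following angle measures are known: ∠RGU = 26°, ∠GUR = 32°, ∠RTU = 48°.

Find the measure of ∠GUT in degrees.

∠GUT = 106°

1. ∠TGU = 26°  [R on ray GT]
2. ∠GTU = 48°  [R on ray TG]
3. ∠GUT = 106°  [△UGT]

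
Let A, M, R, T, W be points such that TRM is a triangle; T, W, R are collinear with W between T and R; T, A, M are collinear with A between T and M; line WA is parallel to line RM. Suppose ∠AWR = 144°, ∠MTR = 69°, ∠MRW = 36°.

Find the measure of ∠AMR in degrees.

1. ∠MRT = 36°  [W on ray RT]
2. ∠RMT = 75°  [△TRM]
3. ∠AMR = 75°  [A on ray MT]

∠AMR = 75°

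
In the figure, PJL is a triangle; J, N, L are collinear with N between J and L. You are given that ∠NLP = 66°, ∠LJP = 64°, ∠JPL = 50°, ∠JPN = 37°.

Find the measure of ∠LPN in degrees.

1. ∠NJP = 64°  [N on ray JL]
2. ∠JNP = 79°  [△PJN]
3. ∠LNP = 101°  [linear pair at N on JL]
4. ∠LPN = 13°  [△PNL]

∠LPN = 13°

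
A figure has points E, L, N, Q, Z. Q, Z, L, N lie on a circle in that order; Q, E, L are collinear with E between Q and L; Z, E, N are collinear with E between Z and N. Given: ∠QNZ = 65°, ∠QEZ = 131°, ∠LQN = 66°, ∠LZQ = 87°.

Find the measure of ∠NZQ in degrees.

∠NZQ = 21°

1. ∠QLZ = 65°  [same arc QZ]
2. ∠LQZ = 28°  [△QZL]
3. ∠NZQ = 21°  [△QEZ]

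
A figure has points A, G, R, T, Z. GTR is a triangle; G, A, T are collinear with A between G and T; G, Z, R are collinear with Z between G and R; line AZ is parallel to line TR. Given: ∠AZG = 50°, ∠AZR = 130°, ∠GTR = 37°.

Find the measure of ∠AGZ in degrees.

1. ∠GRT = 50°  [AZ∥TR, corresponding at Z]
2. ∠RGT = 93°  [△GTR]
3. ∠AGZ = 93°  [A on GT, Z on GR]

∠AGZ = 93°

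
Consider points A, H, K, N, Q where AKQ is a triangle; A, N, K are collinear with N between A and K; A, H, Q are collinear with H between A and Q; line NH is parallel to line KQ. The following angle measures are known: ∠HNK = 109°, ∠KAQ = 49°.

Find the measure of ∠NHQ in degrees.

∠NHQ = 120°

1. ∠ANH = 71°  [linear pair at N on AK]
2. ∠HAN = 49°  [N on AK, H on AQ]
3. ∠AHN = 60°  [△ANH]
4. ∠NHQ = 120°  [linear pair at H on AQ]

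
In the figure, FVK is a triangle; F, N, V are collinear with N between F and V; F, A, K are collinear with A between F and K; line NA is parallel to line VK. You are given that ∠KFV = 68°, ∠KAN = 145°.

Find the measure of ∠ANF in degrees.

1. ∠AFN = 68°  [N on FV, A on FK]
2. ∠FAN = 35°  [linear pair at A on FK]
3. ∠ANF = 77°  [△FNA]

∠ANF = 77°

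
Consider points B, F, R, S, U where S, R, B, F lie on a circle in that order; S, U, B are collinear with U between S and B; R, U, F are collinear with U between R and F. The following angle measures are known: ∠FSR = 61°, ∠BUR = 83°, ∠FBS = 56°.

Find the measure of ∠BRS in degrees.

1. ∠RUS = 97°  [linear pair at U on SB]
2. ∠FRS = 56°  [same arc SF]
3. ∠BSR = 27°  [△SUR]
4. ∠RFS = 63°  [△SRF]
5. ∠RBS = 63°  [same arc SR]
6. ∠BRS = 90°  [△SRB]

∠BRS = 90°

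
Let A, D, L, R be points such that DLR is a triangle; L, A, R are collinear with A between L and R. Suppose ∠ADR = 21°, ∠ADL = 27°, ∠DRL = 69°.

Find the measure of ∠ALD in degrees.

∠ALD = 63°

1. ∠ARD = 69°  [A on ray RL]
2. ∠DAR = 90°  [△DAR]
3. ∠DAL = 90°  [linear pair at A on LR]
4. ∠ALD = 63°  [△DLA]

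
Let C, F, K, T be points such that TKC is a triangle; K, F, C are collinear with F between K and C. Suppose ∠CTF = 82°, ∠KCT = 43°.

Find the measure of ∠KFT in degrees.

1. ∠FCT = 43°  [F on ray CK]
2. ∠CFT = 55°  [△TFC]
3. ∠KFT = 125°  [linear pair at F on KC]

∠KFT = 125°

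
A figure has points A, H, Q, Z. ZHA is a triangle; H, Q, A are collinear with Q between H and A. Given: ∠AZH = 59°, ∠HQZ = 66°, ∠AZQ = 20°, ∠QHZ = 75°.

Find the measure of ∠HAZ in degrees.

1. ∠AQZ = 114°  [linear pair at Q on HA]
2. ∠QAZ = 46°  [△ZQA]
3. ∠HAZ = 46°  [Q on ray AH]

∠HAZ = 46°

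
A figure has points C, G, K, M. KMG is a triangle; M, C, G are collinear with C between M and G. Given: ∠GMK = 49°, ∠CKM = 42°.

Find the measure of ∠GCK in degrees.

1. ∠CMK = 49°  [C on ray MG]
2. ∠KCM = 89°  [△KMC]
3. ∠GCK = 91°  [linear pair at C on MG]

∠GCK = 91°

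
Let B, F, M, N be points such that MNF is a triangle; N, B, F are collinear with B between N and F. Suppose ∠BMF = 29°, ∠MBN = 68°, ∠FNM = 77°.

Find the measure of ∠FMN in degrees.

∠FMN = 64°

1. ∠FBM = 112°  [linear pair at B on NF]
2. ∠BFM = 39°  [△MBF]
3. ∠MFN = 39°  [B on ray FN]
4. ∠FMN = 64°  [△MNF]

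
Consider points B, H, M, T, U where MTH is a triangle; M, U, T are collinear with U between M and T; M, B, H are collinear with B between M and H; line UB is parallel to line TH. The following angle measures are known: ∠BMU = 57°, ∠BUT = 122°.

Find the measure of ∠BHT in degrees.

∠BHT = 65°

1. ∠BUM = 58°  [linear pair at U on MT]
2. ∠MBU = 65°  [△MUB]
3. ∠HBU = 115°  [linear pair at B on MH]
4. ∠BHT = 65°  [UB∥TH, co-interior at H–B]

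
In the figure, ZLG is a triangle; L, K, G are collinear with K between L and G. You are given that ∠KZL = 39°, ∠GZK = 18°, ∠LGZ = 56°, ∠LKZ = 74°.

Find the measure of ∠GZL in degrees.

∠GZL = 57°

1. ∠KLZ = 67°  [△ZLK]
2. ∠GLZ = 67°  [K on ray LG]
3. ∠GZL = 57°  [△ZLG]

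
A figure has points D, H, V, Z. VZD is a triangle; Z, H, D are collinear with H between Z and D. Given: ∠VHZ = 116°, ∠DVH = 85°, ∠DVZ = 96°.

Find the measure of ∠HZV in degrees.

∠HZV = 53°

1. ∠DHV = 64°  [linear pair at H on ZD]
2. ∠HDV = 31°  [△VHD]
3. ∠VDZ = 31°  [H on ray DZ]
4. ∠DZV = 53°  [△VZD]
5. ∠HZV = 53°  [H on ray ZD]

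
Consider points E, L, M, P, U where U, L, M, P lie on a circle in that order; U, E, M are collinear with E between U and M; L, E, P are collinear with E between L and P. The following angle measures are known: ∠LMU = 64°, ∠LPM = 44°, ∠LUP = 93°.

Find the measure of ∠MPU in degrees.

1. ∠LUM = 44°  [same arc LM]
2. ∠MLU = 72°  [△ULM]
3. ∠MPU = 108°  [cyclic ULMP, opposite ∠L+∠P]

∠MPU = 108°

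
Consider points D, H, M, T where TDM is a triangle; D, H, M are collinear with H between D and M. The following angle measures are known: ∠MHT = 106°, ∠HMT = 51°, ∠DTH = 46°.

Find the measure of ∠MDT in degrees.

∠MDT = 60°

1. ∠DHT = 74°  [linear pair at H on DM]
2. ∠HDT = 60°  [△TDH]
3. ∠MDT = 60°  [H on ray DM]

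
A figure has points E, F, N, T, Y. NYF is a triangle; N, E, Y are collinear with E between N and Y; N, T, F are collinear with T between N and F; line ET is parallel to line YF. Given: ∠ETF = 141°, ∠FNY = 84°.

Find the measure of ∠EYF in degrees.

∠EYF = 57°

1. ∠ETN = 39°  [linear pair at T on NF]
2. ∠ENT = 84°  [E on NY, T on NF]
3. ∠NET = 57°  [△NET]
4. ∠TEY = 123°  [linear pair at E on NY]
5. ∠EYF = 57°  [ET∥YF, co-interior at Y–E]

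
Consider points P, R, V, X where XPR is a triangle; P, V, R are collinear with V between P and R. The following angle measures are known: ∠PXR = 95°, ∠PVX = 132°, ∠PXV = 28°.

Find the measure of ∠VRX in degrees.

1. ∠VPX = 20°  [△XPV]
2. ∠RPX = 20°  [V on ray PR]
3. ∠PRX = 65°  [△XPR]
4. ∠VRX = 65°  [V on ray RP]

∠VRX = 65°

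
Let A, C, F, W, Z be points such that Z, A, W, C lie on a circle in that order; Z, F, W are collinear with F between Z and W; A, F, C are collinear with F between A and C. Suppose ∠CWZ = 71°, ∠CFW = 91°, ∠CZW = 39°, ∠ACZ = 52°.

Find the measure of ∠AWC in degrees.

∠AWC = 123°

1. ∠ACW = 18°  [△WFC]
2. ∠CAW = 39°  [same arc WC]
3. ∠AWC = 123°  [△AWC]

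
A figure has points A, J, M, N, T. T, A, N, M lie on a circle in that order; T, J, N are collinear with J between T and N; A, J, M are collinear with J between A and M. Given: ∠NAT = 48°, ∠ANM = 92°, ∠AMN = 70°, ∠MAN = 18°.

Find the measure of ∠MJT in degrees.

1. ∠NMT = 132°  [cyclic TANM, opposite ∠A+∠M]
2. ∠MTN = 18°  [same arc NM]
3. ∠MNT = 30°  [△TNM]
4. ∠MJN = 80°  [△NJM]
5. ∠MJT = 100°  [linear pair at J on TN]

∠MJT = 100°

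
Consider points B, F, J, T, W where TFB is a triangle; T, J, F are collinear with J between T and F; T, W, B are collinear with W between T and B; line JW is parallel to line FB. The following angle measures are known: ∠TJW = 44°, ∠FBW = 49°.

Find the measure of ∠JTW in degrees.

1. ∠BFT = 44°  [JW∥FB, corresponding at J]
2. ∠FBT = 49°  [W on ray BT]
3. ∠BTF = 87°  [△TFB]
4. ∠JTW = 87°  [J on TF, W on TB]

∠JTW = 87°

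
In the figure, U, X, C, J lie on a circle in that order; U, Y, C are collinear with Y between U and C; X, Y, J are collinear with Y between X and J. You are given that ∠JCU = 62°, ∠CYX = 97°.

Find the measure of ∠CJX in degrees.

1. ∠JXU = 62°  [same arc UJ]
2. ∠UYX = 83°  [linear pair at Y on UC]
3. ∠CUX = 35°  [△UYX]
4. ∠CJX = 35°  [same arc XC]

∠CJX = 35°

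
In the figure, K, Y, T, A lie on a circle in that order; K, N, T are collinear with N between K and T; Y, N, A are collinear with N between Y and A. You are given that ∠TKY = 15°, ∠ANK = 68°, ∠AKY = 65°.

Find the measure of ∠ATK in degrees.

∠ATK = 53°

1. ∠TAY = 15°  [same arc YT]
2. ∠ANT = 112°  [linear pair at N on KT]
3. ∠ATK = 53°  [△TNA]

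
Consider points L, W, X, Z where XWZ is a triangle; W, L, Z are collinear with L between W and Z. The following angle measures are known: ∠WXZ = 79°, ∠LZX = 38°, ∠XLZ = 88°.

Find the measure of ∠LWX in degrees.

1. ∠WZX = 38°  [L on ray ZW]
2. ∠XWZ = 63°  [△XWZ]
3. ∠LWX = 63°  [L on ray WZ]

∠LWX = 63°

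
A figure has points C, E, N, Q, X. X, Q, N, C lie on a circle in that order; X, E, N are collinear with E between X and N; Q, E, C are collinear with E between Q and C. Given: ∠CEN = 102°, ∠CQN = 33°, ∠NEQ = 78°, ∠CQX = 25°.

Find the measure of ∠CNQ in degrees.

∠CNQ = 94°

1. ∠CNX = 25°  [same arc XC]
2. ∠NCQ = 53°  [△NEC]
3. ∠CNQ = 94°  [△QNC]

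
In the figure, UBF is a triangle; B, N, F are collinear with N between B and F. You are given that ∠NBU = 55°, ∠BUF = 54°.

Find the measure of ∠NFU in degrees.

1. ∠FBU = 55°  [N on ray BF]
2. ∠BFU = 71°  [△UBF]
3. ∠NFU = 71°  [N on ray FB]

∠NFU = 71°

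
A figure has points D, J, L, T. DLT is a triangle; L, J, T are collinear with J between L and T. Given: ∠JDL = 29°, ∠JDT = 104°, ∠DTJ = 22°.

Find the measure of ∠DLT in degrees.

∠DLT = 25°

1. ∠DJT = 54°  [△DJT]
2. ∠DJL = 126°  [linear pair at J on LT]
3. ∠DLJ = 25°  [△DLJ]
4. ∠DLT = 25°  [J on ray LT]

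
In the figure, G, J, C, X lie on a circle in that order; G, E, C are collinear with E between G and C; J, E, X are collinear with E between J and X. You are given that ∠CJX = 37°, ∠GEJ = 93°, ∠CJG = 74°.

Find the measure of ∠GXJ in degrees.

1. ∠CGX = 37°  [same arc CX]
2. ∠CEX = 93°  [vertical angles at E]
3. ∠GEX = 87°  [linear pair at E on GC]
4. ∠GXJ = 56°  [△GEX]

∠GXJ = 56°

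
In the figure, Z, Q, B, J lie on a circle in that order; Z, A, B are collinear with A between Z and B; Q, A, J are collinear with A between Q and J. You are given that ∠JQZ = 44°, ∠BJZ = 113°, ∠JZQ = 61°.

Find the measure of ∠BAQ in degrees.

1. ∠JBZ = 44°  [same arc ZJ]
2. ∠QJZ = 75°  [△ZQJ]
3. ∠BZJ = 23°  [△ZBJ]
4. ∠QBZ = 75°  [same arc ZQ]
5. ∠BQJ = 23°  [same arc BJ]
6. ∠BAQ = 82°  [△QAB]

∠BAQ = 82°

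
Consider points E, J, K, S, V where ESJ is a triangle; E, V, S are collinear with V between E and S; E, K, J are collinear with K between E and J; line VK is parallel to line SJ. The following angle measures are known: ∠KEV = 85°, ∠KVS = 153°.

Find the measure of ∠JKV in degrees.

∠JKV = 112°

1. ∠EVK = 27°  [linear pair at V on ES]
2. ∠EKV = 68°  [△EVK]
3. ∠JKV = 112°  [linear pair at K on EJ]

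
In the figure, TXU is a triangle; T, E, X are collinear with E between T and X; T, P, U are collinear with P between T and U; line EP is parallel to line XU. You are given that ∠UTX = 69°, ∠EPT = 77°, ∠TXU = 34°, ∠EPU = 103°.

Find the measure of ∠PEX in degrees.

∠PEX = 146°

1. ∠ETP = 69°  [E on TX, P on TU]
2. ∠PET = 34°  [△TEP]
3. ∠PEX = 146°  [linear pair at E on TX]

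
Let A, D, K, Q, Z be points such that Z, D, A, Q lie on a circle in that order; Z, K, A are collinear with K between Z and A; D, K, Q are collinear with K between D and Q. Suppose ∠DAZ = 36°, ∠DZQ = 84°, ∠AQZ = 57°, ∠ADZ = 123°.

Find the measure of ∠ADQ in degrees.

1. ∠AZD = 21°  [△ZDA]
2. ∠DAQ = 96°  [cyclic ZDAQ, opposite ∠Z+∠A]
3. ∠AQD = 21°  [same arc DA]
4. ∠ADQ = 63°  [△DAQ]

∠ADQ = 63°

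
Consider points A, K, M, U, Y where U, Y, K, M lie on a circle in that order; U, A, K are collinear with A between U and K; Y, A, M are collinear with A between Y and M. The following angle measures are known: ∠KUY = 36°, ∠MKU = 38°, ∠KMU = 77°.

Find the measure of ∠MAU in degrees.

∠MAU = 74°

1. ∠KMY = 36°  [same arc YK]
2. ∠KAM = 106°  [△KAM]
3. ∠MAU = 74°  [linear pair at A on UK]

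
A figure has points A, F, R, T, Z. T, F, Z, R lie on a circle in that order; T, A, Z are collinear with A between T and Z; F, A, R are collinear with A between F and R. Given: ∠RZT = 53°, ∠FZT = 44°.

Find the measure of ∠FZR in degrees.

∠FZR = 97°

1. ∠RFT = 53°  [same arc TR]
2. ∠FRT = 44°  [same arc TF]
3. ∠FTR = 83°  [△TFR]
4. ∠FZR = 97°  [cyclic TFZR, opposite ∠T+∠Z]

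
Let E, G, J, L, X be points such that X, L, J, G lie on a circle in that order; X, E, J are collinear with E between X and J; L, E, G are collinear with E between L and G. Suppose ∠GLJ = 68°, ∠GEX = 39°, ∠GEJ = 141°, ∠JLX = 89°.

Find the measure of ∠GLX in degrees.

∠GLX = 21°

1. ∠GXJ = 68°  [same arc JG]
2. ∠JGX = 91°  [cyclic XLJG, opposite ∠L+∠G]
3. ∠GJX = 21°  [△XJG]
4. ∠GLX = 21°  [same arc XG]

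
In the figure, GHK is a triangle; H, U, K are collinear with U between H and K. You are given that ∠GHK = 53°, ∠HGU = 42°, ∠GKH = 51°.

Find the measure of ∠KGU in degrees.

1. ∠GHU = 53°  [U on ray HK]
2. ∠GUH = 85°  [△GHU]
3. ∠GKU = 51°  [U on ray KH]
4. ∠GUK = 95°  [linear pair at U on HK]
5. ∠KGU = 34°  [△GUK]

∠KGU = 34°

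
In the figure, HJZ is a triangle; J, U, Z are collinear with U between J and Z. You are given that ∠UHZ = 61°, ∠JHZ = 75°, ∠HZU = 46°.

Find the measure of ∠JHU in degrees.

∠JHU = 14°

1. ∠HUZ = 73°  [△HUZ]
2. ∠HZJ = 46°  [U on ray ZJ]
3. ∠HUJ = 107°  [linear pair at U on JZ]
4. ∠HJZ = 59°  [△HJZ]
5. ∠HJU = 59°  [U on ray JZ]
6. ∠JHU = 14°  [△HJU]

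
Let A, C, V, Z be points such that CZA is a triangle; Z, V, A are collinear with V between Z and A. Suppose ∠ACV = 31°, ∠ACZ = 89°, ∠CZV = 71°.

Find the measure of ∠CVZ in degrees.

∠CVZ = 51°

1. ∠AZC = 71°  [V on ray ZA]
2. ∠CAZ = 20°  [△CZA]
3. ∠CAV = 20°  [V on ray AZ]
4. ∠AVC = 129°  [△CVA]
5. ∠CVZ = 51°  [linear pair at V on ZA]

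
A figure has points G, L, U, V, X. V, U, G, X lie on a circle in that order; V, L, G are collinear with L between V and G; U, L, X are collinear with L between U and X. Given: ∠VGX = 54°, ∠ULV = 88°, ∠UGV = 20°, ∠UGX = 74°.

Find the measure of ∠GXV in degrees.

∠GXV = 58°

1. ∠VUX = 54°  [same arc VX]
2. ∠GVU = 38°  [△VLU]
3. ∠GUV = 122°  [△VUG]
4. ∠GXV = 58°  [cyclic VUGX, opposite ∠U+∠X]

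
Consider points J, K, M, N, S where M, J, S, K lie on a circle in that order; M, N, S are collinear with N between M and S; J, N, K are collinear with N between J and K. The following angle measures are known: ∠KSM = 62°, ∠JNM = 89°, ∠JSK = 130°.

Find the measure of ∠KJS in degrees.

∠KJS = 21°

1. ∠KNS = 89°  [vertical angles at N]
2. ∠JKS = 29°  [△SNK]
3. ∠KJS = 21°  [△JSK]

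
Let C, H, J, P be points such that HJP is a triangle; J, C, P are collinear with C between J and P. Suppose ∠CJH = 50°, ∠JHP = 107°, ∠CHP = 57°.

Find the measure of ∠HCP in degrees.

∠HCP = 100°

1. ∠HJP = 50°  [C on ray JP]
2. ∠HPJ = 23°  [△HJP]
3. ∠CPH = 23°  [C on ray PJ]
4. ∠HCP = 100°  [△HCP]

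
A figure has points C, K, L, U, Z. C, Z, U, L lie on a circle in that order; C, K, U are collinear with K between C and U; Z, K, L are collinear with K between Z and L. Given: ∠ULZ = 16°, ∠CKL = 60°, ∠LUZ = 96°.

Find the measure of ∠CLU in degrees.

1. ∠LZU = 68°  [△ZUL]
2. ∠LKU = 120°  [linear pair at K on CU]
3. ∠LCU = 68°  [same arc UL]
4. ∠CUL = 44°  [△UKL]
5. ∠CLU = 68°  [△CUL]

∠CLU = 68°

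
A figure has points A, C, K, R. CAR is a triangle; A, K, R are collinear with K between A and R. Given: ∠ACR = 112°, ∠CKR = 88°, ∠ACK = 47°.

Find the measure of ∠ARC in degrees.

∠ARC = 27°

1. ∠AKC = 92°  [linear pair at K on AR]
2. ∠CAK = 41°  [△CAK]
3. ∠CAR = 41°  [K on ray AR]
4. ∠ARC = 27°  [△CAR]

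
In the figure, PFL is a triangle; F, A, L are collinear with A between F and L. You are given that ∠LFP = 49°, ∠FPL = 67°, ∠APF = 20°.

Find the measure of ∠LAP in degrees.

∠LAP = 69°

1. ∠AFP = 49°  [A on ray FL]
2. ∠FAP = 111°  [△PFA]
3. ∠LAP = 69°  [linear pair at A on FL]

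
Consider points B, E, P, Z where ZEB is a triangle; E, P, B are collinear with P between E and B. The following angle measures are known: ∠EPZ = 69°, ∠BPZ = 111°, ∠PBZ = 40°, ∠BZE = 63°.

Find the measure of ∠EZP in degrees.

1. ∠EBZ = 40°  [P on ray BE]
2. ∠BEZ = 77°  [△ZEB]
3. ∠PEZ = 77°  [P on ray EB]
4. ∠EZP = 34°  [△ZEP]

∠EZP = 34°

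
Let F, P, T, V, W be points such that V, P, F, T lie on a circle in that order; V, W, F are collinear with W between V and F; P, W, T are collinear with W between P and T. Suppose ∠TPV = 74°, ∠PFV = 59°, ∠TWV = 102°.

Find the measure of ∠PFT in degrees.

1. ∠TFV = 74°  [same arc VT]
2. ∠FWP = 102°  [vertical angles at W]
3. ∠FWT = 78°  [linear pair at W on VF]
4. ∠FTP = 28°  [△FWT]
5. ∠FPT = 19°  [△PWF]
6. ∠PFT = 133°  [△PFT]

∠PFT = 133°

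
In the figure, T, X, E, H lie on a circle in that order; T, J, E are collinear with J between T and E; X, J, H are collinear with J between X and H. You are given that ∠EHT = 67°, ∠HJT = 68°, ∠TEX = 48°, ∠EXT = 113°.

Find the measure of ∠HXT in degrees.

∠HXT = 49°

1. ∠EJX = 68°  [vertical angles at J]
2. ∠ETX = 19°  [△TXE]
3. ∠TJX = 112°  [linear pair at J on TE]
4. ∠HXT = 49°  [△TJX]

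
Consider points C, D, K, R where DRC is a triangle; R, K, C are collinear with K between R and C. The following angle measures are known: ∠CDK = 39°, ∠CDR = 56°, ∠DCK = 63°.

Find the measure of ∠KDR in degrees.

∠KDR = 17°

1. ∠CKD = 78°  [△DKC]
2. ∠DCR = 63°  [K on ray CR]
3. ∠DKR = 102°  [linear pair at K on RC]
4. ∠CRD = 61°  [△DRC]
5. ∠DRK = 61°  [K on ray RC]
6. ∠KDR = 17°  [△DRK]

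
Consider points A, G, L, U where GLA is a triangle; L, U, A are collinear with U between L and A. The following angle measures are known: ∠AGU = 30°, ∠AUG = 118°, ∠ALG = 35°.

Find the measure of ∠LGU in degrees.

∠LGU = 83°

1. ∠GUL = 62°  [linear pair at U on LA]
2. ∠GLU = 35°  [U on ray LA]
3. ∠LGU = 83°  [△GLU]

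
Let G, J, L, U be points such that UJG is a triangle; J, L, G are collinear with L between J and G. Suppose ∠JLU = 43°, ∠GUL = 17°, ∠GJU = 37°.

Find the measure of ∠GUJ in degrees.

∠GUJ = 117°

1. ∠GLU = 137°  [linear pair at L on JG]
2. ∠LGU = 26°  [△ULG]
3. ∠JGU = 26°  [L on ray GJ]
4. ∠GUJ = 117°  [△UJG]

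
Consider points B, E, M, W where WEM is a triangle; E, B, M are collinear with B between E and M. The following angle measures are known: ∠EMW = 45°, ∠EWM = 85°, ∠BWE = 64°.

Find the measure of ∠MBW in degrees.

∠MBW = 114°

1. ∠MEW = 50°  [△WEM]
2. ∠BEW = 50°  [B on ray EM]
3. ∠EBW = 66°  [△WEB]
4. ∠MBW = 114°  [linear pair at B on EM]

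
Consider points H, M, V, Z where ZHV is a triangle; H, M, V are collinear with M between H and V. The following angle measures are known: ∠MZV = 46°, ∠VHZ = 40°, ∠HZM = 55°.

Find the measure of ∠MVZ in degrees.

∠MVZ = 39°

1. ∠MHZ = 40°  [M on ray HV]
2. ∠HMZ = 85°  [△ZHM]
3. ∠VMZ = 95°  [linear pair at M on HV]
4. ∠MVZ = 39°  [△ZMV]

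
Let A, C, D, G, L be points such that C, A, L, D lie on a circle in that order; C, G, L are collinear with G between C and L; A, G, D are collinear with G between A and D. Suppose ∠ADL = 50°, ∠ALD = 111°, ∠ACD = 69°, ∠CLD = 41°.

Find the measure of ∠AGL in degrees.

∠AGL = 91°

1. ∠ACL = 50°  [same arc AL]
2. ∠CAD = 41°  [same arc CD]
3. ∠AGC = 89°  [△CGA]
4. ∠AGL = 91°  [linear pair at G on CL]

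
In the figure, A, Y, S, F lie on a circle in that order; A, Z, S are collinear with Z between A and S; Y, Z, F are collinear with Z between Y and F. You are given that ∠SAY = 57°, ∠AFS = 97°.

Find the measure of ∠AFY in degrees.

1. ∠AYS = 83°  [cyclic AYSF, opposite ∠Y+∠F]
2. ∠ASY = 40°  [△AYS]
3. ∠AFY = 40°  [same arc AY]

∠AFY = 40°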